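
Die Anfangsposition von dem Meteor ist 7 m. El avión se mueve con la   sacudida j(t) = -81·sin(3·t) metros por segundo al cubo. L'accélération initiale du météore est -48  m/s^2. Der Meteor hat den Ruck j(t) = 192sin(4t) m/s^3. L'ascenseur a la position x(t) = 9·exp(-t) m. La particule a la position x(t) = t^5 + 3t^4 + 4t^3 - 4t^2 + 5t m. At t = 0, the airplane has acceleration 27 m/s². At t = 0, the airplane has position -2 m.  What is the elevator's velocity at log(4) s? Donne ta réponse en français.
Nous devons dériver notre équation de la position x(t) = 9·exp(-t) 1 fois. En prenant d/dt de x(t), nous trouvons v(t) = -9·exp(-t). En utilisant v(t) = -9·exp(-t) et en substituant t = log(4), nous trouvons v = -9/4.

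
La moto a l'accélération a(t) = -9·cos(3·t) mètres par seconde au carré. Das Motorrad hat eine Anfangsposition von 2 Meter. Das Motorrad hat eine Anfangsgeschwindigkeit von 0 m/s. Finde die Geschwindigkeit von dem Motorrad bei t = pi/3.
Um dies zu lösen, müssen wir 1 Integral unserer Gleichung für die Beschleunigung a(t) = -9·cos(3·t) finden. Das Integral von der Beschleunigung ist die Geschwindigkeit. Mit v(0) = 0 erhalten wir v(t) = -3·sin(3·t). Mit v(t) = -3·sin(3·t) und Einsetzen von t = pi/3, finden wir v = 0.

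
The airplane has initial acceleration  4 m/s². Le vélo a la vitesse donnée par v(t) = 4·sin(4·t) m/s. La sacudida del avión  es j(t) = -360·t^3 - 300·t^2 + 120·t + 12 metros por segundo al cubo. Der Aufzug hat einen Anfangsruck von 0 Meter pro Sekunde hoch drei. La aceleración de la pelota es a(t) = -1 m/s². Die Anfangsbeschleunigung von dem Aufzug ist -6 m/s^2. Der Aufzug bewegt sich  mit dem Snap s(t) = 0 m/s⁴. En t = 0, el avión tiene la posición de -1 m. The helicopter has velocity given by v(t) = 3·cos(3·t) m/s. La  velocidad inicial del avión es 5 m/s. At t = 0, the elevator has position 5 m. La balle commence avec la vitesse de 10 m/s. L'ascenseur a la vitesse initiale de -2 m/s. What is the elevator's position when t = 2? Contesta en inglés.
We need to integrate our snap equation s(t) = 0 4 times. The antiderivative of snap, with j(0) = 0, gives jerk: j(t) = 0. Finding the integral of j(t) and using a(0) = -6: a(t) = -6. The integral of acceleration is velocity. Using v(0) = -2, we get v(t) = -6·t - 2. The antiderivative of velocity is position. Using x(0) = 5, we get x(t) = -3·t^2 - 2·t + 5. From the given position equation x(t) = -3·t^2 - 2·t + 5, we substitute t = 2 to get x = -11.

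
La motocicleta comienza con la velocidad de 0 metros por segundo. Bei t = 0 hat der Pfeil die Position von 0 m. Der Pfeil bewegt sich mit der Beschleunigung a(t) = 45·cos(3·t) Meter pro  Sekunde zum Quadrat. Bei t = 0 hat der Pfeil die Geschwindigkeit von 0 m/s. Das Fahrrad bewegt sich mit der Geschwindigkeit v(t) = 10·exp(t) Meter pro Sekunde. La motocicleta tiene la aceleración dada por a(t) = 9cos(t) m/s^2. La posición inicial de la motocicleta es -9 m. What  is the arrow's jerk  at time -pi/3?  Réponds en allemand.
Um dies zu lösen, müssen wir 1 Ableitung unserer Gleichung für die Beschleunigung a(t) = 45·cos(3·t) nehmen. Mit d/dt von a(t) finden wir j(t) = -135·sin(3·t). Aus der Gleichung für den Ruck j(t) = -135·sin(3·t), setzen wir t = -pi/3 ein und erhalten j = 0.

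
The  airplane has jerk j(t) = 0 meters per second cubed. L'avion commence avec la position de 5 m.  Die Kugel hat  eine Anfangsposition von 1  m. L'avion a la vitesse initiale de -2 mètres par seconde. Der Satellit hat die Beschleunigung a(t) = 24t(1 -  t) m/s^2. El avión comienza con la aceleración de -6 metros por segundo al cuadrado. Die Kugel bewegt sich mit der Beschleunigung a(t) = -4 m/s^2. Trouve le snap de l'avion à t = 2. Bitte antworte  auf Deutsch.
Um dies zu lösen, müssen wir 1 Ableitung unserer Gleichung für den Ruck j(t) = 0 nehmen. Die Ableitung von dem Ruck ergibt den Snap: s(t) = 0. Aus der Gleichung für den Snap s(t) = 0, setzen wir t = 2 ein und erhalten s = 0.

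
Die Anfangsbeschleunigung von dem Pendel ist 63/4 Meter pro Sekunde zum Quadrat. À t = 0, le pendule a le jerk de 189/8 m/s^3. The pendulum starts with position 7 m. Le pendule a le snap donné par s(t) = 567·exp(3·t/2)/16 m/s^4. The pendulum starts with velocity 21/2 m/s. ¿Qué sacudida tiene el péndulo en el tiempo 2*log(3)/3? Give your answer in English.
To solve this, we need to take 1 integral of our snap equation s(t) = 567·exp(3·t/2)/16. The antiderivative of snap is jerk. Using j(0) = 189/8, we get j(t) = 189·exp(3·t/2)/8. Using j(t) = 189·exp(3·t/2)/8 and substituting t = 2*log(3)/3, we find j = 567/8.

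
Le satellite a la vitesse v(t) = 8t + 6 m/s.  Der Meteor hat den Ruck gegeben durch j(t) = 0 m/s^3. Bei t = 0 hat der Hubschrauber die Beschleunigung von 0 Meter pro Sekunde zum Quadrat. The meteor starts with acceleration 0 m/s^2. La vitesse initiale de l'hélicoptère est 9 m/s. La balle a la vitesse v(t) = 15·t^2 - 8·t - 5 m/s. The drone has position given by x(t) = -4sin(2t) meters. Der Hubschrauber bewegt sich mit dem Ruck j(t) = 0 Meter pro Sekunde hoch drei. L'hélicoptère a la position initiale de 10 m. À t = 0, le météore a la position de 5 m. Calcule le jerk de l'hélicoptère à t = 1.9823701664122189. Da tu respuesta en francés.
En utilisant j(t) = 0 et en substituant t = 1.9823701664122189, nous trouvons j = 0.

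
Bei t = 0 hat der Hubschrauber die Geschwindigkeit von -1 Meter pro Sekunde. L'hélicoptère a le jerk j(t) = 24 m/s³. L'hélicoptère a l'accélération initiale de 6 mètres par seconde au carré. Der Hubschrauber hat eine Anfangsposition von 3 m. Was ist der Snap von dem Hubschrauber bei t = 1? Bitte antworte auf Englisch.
To solve this, we need to take 1 derivative of our jerk equation j(t) = 24. The derivative of jerk gives snap: s(t) = 0. From the given snap equation s(t) = 0, we substitute t = 1 to get s = 0.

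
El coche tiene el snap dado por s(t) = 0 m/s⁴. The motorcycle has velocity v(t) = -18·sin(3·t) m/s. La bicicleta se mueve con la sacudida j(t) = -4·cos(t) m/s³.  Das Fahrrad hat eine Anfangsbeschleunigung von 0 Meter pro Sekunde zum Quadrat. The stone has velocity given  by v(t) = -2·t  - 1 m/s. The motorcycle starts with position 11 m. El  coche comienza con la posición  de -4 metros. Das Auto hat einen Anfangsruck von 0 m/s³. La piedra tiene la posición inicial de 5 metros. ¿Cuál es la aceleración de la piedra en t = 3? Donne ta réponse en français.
En partant de la vitesse v(t) = -2·t - 1, nous prenons 1 dérivée. En prenant d/dt de v(t), nous trouvons a(t) = -2. Nous avons l'accélération a(t) = -2. En substituant t = 3: a(3) = -2.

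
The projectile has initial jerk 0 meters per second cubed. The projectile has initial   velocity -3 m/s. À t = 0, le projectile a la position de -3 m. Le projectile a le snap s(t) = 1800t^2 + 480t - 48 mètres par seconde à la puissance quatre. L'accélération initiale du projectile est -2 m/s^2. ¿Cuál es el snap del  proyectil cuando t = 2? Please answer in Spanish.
Tenemos el snap s(t) = 1800·t^2 + 480·t - 48. Sustituyendo t = 2: s(2) = 8112.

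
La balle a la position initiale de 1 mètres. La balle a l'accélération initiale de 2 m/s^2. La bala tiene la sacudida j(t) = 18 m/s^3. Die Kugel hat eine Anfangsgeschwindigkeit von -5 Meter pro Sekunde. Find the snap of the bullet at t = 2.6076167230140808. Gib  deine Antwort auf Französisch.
Nous devons dériver notre équation du jerk j(t) = 18 1 fois. En dérivant le jerk, nous obtenons le snap: s(t) = 0. En utilisant s(t) = 0 et en substituant t = 2.6076167230140808, nous trouvons s = 0.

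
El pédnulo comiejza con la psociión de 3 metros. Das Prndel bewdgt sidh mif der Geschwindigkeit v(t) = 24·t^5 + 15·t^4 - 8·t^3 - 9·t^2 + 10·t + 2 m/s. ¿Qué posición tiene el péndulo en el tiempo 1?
Partiendo de la velocidad v(t) = 24·t^5 + 15·t^4 - 8·t^3 - 9·t^2 + 10·t + 2, tomamos 1 integral. La antiderivada de la velocidad, con x(0) = 3, da la posición: x(t) = 4·t^6 + 3·t^5 - 2·t^4 - 3·t^3 + 5·t^2 + 2·t + 3. Usando x(t) = 4·t^6 + 3·t^5 - 2·t^4 - 3·t^3 + 5·t^2 + 2·t + 3 y sustituyendo t = 1, encontramos x = 12.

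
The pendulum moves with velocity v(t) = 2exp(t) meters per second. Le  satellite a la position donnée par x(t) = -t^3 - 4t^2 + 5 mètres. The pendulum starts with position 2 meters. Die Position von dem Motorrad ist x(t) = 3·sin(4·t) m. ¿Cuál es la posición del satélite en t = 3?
Tenemos la posición x(t) = -t^3 - 4·t^2 + 5. Sustituyendo t = 3: x(3) = -58.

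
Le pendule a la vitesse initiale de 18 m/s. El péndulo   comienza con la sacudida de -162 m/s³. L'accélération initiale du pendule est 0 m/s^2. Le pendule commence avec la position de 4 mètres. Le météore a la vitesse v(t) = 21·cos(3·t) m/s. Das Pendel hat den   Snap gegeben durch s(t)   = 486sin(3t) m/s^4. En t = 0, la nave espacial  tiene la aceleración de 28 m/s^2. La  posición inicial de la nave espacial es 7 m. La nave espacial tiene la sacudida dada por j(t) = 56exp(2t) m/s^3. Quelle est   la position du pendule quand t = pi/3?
Nous devons intégrer notre équation du snap s(t) = 486·sin(3·t) 4 fois. La primitive du snap est le jerk. En utilisant j(0) = -162, nous obtenons j(t) = -162·cos(3·t). La primitive du jerk, avec a(0) = 0, donne l'accélération: a(t) = -54·sin(3·t). L'intégrale de l'accélération est la vitesse. En utilisant v(0) = 18, nous obtenons v(t) = 18·cos(3·t). En prenant ∫v(t)dt et en appliquant x(0) = 4, nous trouvons x(t) = 6·sin(3·t) + 4. Nous avons la position x(t) = 6·sin(3·t) + 4. En substituant t = pi/3: x(pi/3) = 4.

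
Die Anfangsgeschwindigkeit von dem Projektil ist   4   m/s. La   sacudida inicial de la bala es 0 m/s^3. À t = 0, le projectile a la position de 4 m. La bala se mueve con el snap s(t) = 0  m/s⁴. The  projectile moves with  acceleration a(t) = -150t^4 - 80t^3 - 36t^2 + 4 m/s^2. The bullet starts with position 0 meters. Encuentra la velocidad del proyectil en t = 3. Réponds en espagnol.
Debemos encontrar la integral de nuestra ecuación de la aceleración a(t) = -150·t^4 - 80·t^3 - 36·t^2 + 4 1 vez. Tomando ∫a(t)dt y aplicando v(0) = 4, encontramos v(t) = -30·t^5 - 20·t^4 - 12·t^3 + 4·t + 4. Tenemos la velocidad v(t) = -30·t^5 - 20·t^4 - 12·t^3 + 4·t + 4. Sustituyendo t = 3: v(3) = -9218.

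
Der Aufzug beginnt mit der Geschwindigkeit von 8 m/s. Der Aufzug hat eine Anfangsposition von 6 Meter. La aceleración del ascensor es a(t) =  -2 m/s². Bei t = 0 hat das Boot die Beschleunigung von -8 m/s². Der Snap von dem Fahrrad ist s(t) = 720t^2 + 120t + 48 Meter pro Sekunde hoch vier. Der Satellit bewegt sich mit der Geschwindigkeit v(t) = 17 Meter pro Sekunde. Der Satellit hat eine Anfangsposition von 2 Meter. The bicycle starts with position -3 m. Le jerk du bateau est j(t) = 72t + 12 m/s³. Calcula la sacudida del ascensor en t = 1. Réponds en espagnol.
Debemos derivar nuestra ecuación de la aceleración a(t) = -2 1 vez. La derivada de la aceleración da la sacudida: j(t) = 0. Usando j(t) = 0 y sustituyendo t = 1, encontramos j = 0.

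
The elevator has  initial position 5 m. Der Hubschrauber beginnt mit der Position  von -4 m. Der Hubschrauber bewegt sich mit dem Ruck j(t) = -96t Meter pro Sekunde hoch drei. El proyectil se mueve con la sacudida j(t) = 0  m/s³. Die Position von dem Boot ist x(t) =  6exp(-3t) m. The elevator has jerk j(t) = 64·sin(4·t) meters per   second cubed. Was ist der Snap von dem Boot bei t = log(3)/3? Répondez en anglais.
We must differentiate our position equation x(t) = 6·exp(-3·t) 4 times. Differentiating position, we get velocity: v(t) = -18·exp(-3·t). Differentiating velocity, we get acceleration: a(t) = 54·exp(-3·t). Taking d/dt of a(t), we find j(t) = -162·exp(-3·t). Differentiating jerk, we get snap: s(t) = 486·exp(-3·t). We have snap s(t) = 486·exp(-3·t). Substituting t = log(3)/3: s(log(3)/3) = 162.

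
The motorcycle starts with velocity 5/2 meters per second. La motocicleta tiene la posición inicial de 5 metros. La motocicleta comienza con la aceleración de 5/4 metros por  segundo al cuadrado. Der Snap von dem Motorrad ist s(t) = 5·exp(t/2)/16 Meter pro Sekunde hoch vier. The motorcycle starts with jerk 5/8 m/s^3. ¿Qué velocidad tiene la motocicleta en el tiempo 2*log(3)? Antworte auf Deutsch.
Wir müssen unsere Gleichung für den Snap s(t) = 5·exp(t/2)/16 3-mal integrieren. Das Integral von dem Snap, mit j(0) = 5/8, ergibt den Ruck: j(t) = 5·exp(t/2)/8. Mit ∫j(t)dt und Anwendung von a(0) = 5/4, finden wir a(t) = 5·exp(t/2)/4. Die Stammfunktion von der Beschleunigung ist die Geschwindigkeit. Mit v(0) = 5/2 erhalten wir v(t) = 5·exp(t/2)/2. Wir haben die Geschwindigkeit v(t) = 5·exp(t/2)/2. Durch Einsetzen von t = 2*log(3): v(2*log(3)) = 15/2.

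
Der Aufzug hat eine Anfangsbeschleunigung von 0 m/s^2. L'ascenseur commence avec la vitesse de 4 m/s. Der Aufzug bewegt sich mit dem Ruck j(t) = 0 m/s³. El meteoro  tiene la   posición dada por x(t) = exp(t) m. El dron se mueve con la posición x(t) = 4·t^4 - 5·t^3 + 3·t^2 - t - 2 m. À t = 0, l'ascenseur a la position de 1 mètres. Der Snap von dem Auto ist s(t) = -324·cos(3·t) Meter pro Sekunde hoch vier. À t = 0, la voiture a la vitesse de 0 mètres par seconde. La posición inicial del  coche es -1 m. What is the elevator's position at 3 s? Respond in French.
Nous devons intégrer notre équation du jerk j(t) = 0 3 fois. La primitive du jerk est l'accélération. En utilisant a(0) = 0, nous obtenons a(t) = 0. En prenant ∫a(t)dt et en appliquant v(0) = 4, nous trouvons v(t) = 4. En intégrant la vitesse et en utilisant la condition initiale x(0) = 1, nous obtenons x(t) = 4·t + 1. Nous avons la position x(t) = 4·t + 1. En substituant t = 3: x(3) = 13.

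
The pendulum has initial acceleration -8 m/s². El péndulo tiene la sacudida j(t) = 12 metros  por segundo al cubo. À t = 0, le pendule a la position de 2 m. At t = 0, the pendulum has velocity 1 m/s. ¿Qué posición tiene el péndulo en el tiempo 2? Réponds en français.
En partant du jerk j(t) = 12, nous prenons 3 primitives. L'intégrale du jerk est l'accélération. En utilisant a(0) = -8, nous obtenons a(t) = 12·t - 8. En intégrant l'accélération et en utilisant la condition initiale v(0) = 1, nous obtenons v(t) = 6·t^2 - 8·t + 1. En prenant ∫v(t)dt et en appliquant x(0) = 2, nous trouvons x(t) = 2·t^3 - 4·t^2 + t + 2. Nous avons la position x(t) = 2·t^3 - 4·t^2 + t + 2. En substituant t = 2: x(2) = 4.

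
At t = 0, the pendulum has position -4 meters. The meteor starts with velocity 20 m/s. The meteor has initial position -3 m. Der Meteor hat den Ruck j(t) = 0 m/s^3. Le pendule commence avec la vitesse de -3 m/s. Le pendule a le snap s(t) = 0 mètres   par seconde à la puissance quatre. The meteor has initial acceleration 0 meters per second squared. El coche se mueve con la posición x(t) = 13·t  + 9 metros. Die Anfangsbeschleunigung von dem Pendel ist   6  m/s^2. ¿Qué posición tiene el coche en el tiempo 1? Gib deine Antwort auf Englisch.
From the given position equation x(t) = 13·t + 9, we substitute t = 1 to get x = 22.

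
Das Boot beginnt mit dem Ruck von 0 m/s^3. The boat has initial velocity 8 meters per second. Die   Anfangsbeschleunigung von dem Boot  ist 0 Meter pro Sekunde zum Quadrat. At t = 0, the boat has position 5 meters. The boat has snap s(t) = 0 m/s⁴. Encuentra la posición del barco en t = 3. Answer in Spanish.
Para resolver esto, necesitamos tomar 4 antiderivadas de nuestra ecuación del snap s(t) = 0. Integrando el snap y usando la condición inicial j(0) = 0, obtenemos j(t) = 0. La antiderivada de la sacudida es la aceleración. Usando a(0) = 0, obtenemos a(t) = 0. La antiderivada de la aceleración, con v(0) = 8, da la velocidad: v(t) = 8. Integrando la velocidad y usando la condición inicial x(0) = 5, obtenemos x(t) = 8·t + 5. Usando x(t) = 8·t + 5 y sustituyendo t = 3, encontramos x = 29.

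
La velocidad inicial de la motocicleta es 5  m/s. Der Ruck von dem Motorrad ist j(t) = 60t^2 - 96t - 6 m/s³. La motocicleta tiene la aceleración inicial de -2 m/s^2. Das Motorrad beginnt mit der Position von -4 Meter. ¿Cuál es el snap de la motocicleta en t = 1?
Debemos derivar nuestra ecuación de la sacudida j(t) = 60·t^2 - 96·t - 6 1 vez. Tomando d/dt de j(t), encontramos s(t) = 120·t - 96. De la ecuación del snap s(t) = 120·t - 96, sustituimos t = 1 para obtener s = 24.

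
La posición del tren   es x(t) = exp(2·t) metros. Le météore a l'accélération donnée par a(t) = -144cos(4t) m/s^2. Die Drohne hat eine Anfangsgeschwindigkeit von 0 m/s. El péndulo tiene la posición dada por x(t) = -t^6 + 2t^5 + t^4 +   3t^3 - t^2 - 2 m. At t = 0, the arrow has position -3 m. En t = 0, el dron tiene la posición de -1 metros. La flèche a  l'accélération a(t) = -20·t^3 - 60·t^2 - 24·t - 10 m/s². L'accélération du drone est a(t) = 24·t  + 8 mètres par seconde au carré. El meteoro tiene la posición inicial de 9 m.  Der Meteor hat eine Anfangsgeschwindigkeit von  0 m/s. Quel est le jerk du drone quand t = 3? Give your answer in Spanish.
Debemos derivar nuestra ecuación de la aceleración a(t) = 24·t + 8 1 vez. Derivando la aceleración, obtenemos la sacudida: j(t) = 24. Usando j(t) = 24 y sustituyendo t = 3, encontramos j = 24.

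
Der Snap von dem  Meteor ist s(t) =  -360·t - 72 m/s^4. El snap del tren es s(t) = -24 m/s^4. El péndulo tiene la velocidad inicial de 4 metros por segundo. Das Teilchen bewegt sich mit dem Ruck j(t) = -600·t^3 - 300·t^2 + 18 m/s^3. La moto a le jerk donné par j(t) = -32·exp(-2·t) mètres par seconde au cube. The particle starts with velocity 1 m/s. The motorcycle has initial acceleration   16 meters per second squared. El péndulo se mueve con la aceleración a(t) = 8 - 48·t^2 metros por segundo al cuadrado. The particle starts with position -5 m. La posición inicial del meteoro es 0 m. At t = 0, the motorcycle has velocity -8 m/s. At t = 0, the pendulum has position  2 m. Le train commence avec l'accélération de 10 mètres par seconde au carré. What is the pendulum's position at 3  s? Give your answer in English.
To solve this, we need to take 2 antiderivatives of our acceleration equation a(t) = 8 - 48·t^2. Integrating acceleration and using the initial condition v(0) = 4, we get v(t) = -16·t^3 + 8·t + 4. The integral of velocity, with x(0) = 2, gives position: x(t) = -4·t^4 + 4·t^2 + 4·t + 2. Using x(t) = -4·t^4 + 4·t^2 + 4·t + 2 and substituting t = 3, we find x = -274.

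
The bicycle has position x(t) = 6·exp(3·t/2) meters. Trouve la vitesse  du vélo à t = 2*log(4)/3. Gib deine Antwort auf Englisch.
We must differentiate our position equation x(t) = 6·exp(3·t/2) 1 time. The derivative of position gives velocity: v(t) = 9·exp(3·t/2). From the given velocity equation v(t) = 9·exp(3·t/2), we substitute t = 2*log(4)/3 to get v = 36.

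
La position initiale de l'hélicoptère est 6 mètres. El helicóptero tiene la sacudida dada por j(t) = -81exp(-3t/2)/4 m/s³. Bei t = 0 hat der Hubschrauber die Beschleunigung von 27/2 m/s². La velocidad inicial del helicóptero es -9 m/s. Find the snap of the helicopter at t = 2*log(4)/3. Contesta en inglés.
Starting from jerk j(t) = -81·exp(-3·t/2)/4, we take 1 derivative. The derivative of jerk gives snap: s(t) = 243·exp(-3·t/2)/8. From the given snap equation s(t) = 243·exp(-3·t/2)/8, we substitute t = 2*log(4)/3 to get s = 243/32.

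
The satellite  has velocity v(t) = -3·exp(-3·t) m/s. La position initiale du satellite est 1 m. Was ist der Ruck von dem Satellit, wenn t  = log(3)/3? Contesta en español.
Debemos derivar nuestra ecuación de la velocidad v(t) = -3·exp(-3·t) 2 veces. Tomando d/dt de v(t), encontramos a(t) = 9·exp(-3·t). Derivando la aceleración, obtenemos la sacudida: j(t) = -27·exp(-3·t). Tenemos la sacudida j(t) = -27·exp(-3·t). Sustituyendo t = log(3)/3: j(log(3)/3) = -9.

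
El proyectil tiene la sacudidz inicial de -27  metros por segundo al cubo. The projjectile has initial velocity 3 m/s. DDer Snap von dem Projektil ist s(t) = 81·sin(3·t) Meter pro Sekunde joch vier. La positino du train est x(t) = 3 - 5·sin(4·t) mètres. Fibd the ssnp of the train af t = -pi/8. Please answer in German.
Ausgehend von der Position x(t) = 3 - 5·sin(4·t), nehmen wir 4 Ableitungen. Mit d/dt von x(t) finden wir v(t) = -20·cos(4·t). Die Ableitung von der Geschwindigkeit ergibt die Beschleunigung: a(t) = 80·sin(4·t). Durch Ableiten von der Beschleunigung erhalten wir den Ruck: j(t) = 320·cos(4·t). Die Ableitung von dem Ruck ergibt den Snap: s(t) = -1280·sin(4·t). Mit s(t) = -1280·sin(4·t) und Einsetzen von t = -pi/8, finden wir s = 1280.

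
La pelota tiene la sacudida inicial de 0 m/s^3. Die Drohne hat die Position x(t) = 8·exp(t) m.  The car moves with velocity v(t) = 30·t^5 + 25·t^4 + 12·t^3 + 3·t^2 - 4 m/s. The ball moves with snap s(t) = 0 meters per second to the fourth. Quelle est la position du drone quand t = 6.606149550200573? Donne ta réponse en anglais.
Using x(t) = 8·exp(t) and substituting t = 6.606149550200573, we find x = 5917.03697665392.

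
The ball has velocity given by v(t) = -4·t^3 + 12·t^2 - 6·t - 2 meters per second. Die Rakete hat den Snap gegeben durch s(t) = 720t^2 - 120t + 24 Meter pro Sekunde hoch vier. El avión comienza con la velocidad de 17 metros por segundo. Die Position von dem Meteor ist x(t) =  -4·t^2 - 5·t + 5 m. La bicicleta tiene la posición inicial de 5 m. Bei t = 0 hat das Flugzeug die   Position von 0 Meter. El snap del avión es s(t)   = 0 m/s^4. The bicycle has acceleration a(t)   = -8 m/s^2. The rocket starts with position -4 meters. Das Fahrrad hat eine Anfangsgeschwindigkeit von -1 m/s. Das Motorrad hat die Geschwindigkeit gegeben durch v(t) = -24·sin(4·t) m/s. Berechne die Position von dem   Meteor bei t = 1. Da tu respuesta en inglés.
From the given position equation x(t) = -4·t^2 - 5·t + 5, we substitute t = 1 to get x = -4.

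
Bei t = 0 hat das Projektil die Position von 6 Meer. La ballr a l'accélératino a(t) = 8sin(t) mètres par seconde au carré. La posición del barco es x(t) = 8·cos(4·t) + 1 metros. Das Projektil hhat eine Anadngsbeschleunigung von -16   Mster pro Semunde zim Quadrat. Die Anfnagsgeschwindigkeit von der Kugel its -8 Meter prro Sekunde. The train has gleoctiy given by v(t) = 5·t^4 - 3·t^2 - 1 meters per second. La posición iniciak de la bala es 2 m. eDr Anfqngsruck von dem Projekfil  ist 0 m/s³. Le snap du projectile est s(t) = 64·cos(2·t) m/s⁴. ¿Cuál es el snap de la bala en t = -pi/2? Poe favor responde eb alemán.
Wir müssen unsere Gleichung für die Beschleunigung a(t) = 8·sin(t) 2-mal ableiten. Durch Ableiten von der Beschleunigung erhalten wir den Ruck: j(t) = 8·cos(t). Durch Ableiten von dem Ruck erhalten wir den Snap: s(t) = -8·sin(t). Wir haben den Snap s(t) = -8·sin(t). Durch Einsetzen von t = -pi/2: s(-pi/2) = 8.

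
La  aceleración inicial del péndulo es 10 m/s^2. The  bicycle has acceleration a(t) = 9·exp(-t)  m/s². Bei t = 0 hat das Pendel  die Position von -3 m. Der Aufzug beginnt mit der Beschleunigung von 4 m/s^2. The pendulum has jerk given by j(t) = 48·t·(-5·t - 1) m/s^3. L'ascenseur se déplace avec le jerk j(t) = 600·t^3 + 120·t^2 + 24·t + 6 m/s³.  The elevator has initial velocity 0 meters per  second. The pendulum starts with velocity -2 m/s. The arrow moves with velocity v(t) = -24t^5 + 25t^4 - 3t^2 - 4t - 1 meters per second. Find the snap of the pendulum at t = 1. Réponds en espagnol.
Partiendo de la sacudida j(t) = 48·t·(-5·t - 1), tomamos 1 derivada. Derivando la sacudida, obtenemos el snap: s(t) = -480·t - 48. Tenemos el snap s(t) = -480·t - 48. Sustituyendo t = 1: s(1) = -528.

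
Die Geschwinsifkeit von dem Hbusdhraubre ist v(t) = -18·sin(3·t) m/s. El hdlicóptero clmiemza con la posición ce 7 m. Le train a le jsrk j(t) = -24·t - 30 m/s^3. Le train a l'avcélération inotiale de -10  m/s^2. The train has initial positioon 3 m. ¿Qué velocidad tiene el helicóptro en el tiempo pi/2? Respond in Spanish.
Tenemos la velocidad v(t) = -18·sin(3·t). Sustituyendo t = pi/2: v(pi/2) = 18.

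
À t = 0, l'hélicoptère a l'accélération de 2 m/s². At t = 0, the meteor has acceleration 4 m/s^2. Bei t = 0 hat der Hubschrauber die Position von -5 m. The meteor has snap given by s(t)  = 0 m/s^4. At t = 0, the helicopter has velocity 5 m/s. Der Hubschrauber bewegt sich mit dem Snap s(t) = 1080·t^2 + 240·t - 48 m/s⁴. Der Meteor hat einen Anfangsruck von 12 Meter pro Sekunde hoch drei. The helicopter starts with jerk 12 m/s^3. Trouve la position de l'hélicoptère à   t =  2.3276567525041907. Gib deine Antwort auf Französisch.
Pour résoudre ceci, nous devons prendre 4 intégrales de notre équation du snap s(t) = 1080·t^2 + 240·t - 48. La primitive du snap, avec j(0) = 12, donne le jerk: j(t) = 360·t^3 + 120·t^2 - 48·t + 12. En intégrant le jerk et en utilisant la condition initiale a(0) = 2, nous obtenons a(t) = 90·t^4 + 40·t^3 - 24·t^2 + 12·t + 2. L'intégrale de l'accélération est la vitesse. En utilisant v(0) = 5, nous obtenons v(t) = 18·t^5 + 10·t^4 - 8·t^3 + 6·t^2 + 2·t + 5. L'intégrale de la vitesse, avec x(0) = -5, donne la position: x(t) = 3·t^6 + 2·t^5 - 2·t^4 + 2·t^3 + t^2 + 5·t - 5. En utilisant x(t) = 3·t^6 + 2·t^5 - 2·t^4 + 2·t^3 + t^2 + 5·t - 5 et en substituant t = 2.3276567525041907, nous trouvons x = 592.352257922648.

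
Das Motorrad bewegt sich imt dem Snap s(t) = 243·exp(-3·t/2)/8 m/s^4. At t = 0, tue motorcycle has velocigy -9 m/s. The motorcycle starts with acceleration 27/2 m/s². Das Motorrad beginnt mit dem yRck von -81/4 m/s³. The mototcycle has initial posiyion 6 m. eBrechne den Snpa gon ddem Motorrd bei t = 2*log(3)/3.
Mit s(t) = 243·exp(-3·t/2)/8 und Einsetzen von t = 2*log(3)/3, finden wir s = 81/8.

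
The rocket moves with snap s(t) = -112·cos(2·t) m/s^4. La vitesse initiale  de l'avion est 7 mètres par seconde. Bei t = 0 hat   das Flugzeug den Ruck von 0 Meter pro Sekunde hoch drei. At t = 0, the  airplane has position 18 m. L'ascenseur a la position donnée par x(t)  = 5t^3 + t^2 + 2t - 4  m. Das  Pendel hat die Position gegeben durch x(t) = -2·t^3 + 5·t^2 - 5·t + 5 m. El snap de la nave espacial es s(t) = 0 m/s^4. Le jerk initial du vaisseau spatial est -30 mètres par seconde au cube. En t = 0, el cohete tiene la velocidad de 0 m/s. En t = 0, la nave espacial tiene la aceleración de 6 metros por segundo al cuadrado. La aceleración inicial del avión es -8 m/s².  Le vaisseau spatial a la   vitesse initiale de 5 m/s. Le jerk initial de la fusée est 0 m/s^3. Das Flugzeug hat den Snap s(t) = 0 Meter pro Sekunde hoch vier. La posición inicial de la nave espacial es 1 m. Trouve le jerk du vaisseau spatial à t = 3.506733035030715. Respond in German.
Wir müssen unsere Gleichung für den Snap s(t) = 0 1-mal integrieren. Mit ∫s(t)dt und Anwendung von j(0) = -30, finden wir j(t) = -30. Aus der Gleichung für den Ruck j(t) = -30, setzen wir t = 3.506733035030715 ein und erhalten j = -30.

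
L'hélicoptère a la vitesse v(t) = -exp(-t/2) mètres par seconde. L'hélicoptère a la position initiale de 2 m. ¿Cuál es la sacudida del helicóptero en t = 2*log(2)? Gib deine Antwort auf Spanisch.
Debemos derivar nuestra ecuación de la velocidad v(t) = -exp(-t/2) 2 veces. Derivando la velocidad, obtenemos la aceleración: a(t) = exp(-t/2)/2. La derivada de la aceleración da la sacudida: j(t) = -exp(-t/2)/4. Tenemos la sacudida j(t) = -exp(-t/2)/4. Sustituyendo t = 2*log(2): j(2*log(2)) = -1/8.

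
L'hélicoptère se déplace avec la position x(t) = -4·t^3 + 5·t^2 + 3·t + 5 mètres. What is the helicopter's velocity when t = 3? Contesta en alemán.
Wir müssen unsere Gleichung für die Position x(t) = -4·t^3 + 5·t^2 + 3·t + 5 1-mal ableiten. Die Ableitung von der Position ergibt die Geschwindigkeit: v(t) = -12·t^2 + 10·t + 3. Wir haben die Geschwindigkeit v(t) = -12·t^2 + 10·t + 3. Durch Einsetzen von t = 3: v(3) = -75.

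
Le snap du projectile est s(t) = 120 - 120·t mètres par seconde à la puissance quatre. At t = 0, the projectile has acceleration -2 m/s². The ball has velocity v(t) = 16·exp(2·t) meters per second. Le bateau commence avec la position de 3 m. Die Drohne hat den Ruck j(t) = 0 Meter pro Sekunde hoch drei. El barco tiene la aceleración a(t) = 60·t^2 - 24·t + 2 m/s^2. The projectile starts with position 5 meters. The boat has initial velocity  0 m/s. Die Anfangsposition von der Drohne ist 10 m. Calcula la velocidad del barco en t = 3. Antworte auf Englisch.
To find the answer, we compute 1 integral of a(t) = 60·t^2 - 24·t + 2. The integral of acceleration is velocity. Using v(0) = 0, we get v(t) = 2·t·(10·t^2 - 6·t + 1). Using v(t) = 2·t·(10·t^2 - 6·t + 1) and substituting t = 3, we find v = 438.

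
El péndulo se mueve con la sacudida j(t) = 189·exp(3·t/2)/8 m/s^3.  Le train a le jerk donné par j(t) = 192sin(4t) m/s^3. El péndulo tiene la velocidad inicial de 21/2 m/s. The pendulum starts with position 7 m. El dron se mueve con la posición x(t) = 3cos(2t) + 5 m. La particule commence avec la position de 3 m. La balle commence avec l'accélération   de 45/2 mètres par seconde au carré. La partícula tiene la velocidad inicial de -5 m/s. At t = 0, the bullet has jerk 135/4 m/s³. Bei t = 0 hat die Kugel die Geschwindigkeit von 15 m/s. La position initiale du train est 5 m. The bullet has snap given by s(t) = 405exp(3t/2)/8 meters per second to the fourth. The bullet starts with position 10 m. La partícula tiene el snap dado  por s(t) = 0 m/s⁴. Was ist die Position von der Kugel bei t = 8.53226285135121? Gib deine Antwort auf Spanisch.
Para resolver esto, necesitamos tomar 4 integrales de nuestra ecuación del snap s(t) = 405·exp(3·t/2)/8. Integrando el snap y usando la condición inicial j(0) = 135/4, obtenemos j(t) = 135·exp(3·t/2)/4. La integral de la sacudida, con a(0) = 45/2, da la aceleración: a(t) = 45·exp(3·t/2)/2. La antiderivada de la aceleración es la velocidad. Usando v(0) = 15, obtenemos v(t) = 15·exp(3·t/2). La antiderivada de la velocidad, con x(0) = 10, da la posición: x(t) = 10·exp(3·t/2). Tenemos la posición x(t) = 10·exp(3·t/2). Sustituyendo t = 8.53226285135121: x(8.53226285135121) = 3616362.95442286.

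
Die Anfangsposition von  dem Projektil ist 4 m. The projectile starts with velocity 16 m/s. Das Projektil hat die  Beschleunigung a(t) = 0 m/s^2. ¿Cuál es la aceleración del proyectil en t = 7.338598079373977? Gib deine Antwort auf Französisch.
De l'équation de l'accélération a(t) = 0, nous substituons t = 7.338598079373977 pour obtenir a = 0.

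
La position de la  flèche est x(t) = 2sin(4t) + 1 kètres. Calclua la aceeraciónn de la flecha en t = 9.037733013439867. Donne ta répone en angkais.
We must differentiate our position equation x(t) = 2·sin(4·t) + 1 2 times. Taking d/dt of x(t), we find v(t) = 8·cos(4·t). The derivative of velocity gives acceleration: a(t) = -32·sin(4·t). We have acceleration a(t) = -32·sin(4·t). Substituting t = 9.037733013439867: a(9.037733013439867) = 31.9918162245686.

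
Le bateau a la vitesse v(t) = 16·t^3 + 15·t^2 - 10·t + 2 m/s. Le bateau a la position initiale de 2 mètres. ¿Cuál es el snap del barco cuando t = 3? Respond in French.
En partant de la vitesse v(t) = 16·t^3 + 15·t^2 - 10·t + 2, nous prenons 3 dérivées. La dérivée de la vitesse donne l'accélération: a(t) = 48·t^2 + 30·t - 10. La dérivée de l'accélération donne le jerk: j(t) = 96·t + 30. La dérivée du jerk donne le snap: s(t) = 96. Nous avons le snap s(t) = 96. En substituant t = 3: s(3) = 96.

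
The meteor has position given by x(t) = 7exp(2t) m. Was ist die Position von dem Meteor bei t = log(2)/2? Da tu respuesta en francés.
En utilisant x(t) = 7·exp(2·t) et en substituant t = log(2)/2, nous trouvons x = 14.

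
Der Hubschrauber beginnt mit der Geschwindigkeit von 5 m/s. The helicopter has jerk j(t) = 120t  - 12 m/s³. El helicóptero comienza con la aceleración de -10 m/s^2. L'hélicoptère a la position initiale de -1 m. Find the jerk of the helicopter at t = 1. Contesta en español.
Usando j(t) = 120·t - 12 y sustituyendo t = 1, encontramos j = 108.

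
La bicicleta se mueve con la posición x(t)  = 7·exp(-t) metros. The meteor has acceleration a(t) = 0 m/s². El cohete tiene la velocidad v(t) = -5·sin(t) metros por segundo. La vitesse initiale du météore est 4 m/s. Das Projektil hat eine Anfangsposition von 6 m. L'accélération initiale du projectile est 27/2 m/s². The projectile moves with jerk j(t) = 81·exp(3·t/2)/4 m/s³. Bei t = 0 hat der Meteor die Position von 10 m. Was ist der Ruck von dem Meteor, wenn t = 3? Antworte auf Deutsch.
Wir müssen unsere Gleichung für die Beschleunigung a(t) = 0 1-mal ableiten. Mit d/dt von a(t) finden wir j(t) = 0. Wir haben den Ruck j(t) = 0. Durch Einsetzen von t = 3: j(3) = 0.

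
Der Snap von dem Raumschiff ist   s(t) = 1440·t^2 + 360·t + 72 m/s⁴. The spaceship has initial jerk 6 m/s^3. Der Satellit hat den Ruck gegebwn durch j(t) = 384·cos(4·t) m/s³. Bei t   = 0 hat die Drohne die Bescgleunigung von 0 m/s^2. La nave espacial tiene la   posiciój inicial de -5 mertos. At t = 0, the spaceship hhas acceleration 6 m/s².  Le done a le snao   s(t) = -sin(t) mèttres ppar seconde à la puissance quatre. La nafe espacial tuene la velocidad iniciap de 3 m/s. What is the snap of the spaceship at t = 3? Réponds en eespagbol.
Tenemos el snap s(t) = 1440·t^2 + 360·t + 72. Sustituyendo t = 3: s(3) = 14112.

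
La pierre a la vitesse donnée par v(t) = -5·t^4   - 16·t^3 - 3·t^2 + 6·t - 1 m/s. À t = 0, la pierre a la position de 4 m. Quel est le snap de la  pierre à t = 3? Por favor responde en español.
Partiendo de la velocidad v(t) = -5·t^4 - 16·t^3 - 3·t^2 + 6·t - 1, tomamos 3 derivadas. Derivando la velocidad, obtenemos la aceleración: a(t) = -20·t^3 - 48·t^2 - 6·t + 6. Tomando d/dt de a(t), encontramos j(t) = -60·t^2 - 96·t - 6. La derivada de la sacudida da el snap: s(t) = -120·t - 96. Tenemos el snap s(t) = -120·t - 96. Sustituyendo t = 3: s(3) = -456.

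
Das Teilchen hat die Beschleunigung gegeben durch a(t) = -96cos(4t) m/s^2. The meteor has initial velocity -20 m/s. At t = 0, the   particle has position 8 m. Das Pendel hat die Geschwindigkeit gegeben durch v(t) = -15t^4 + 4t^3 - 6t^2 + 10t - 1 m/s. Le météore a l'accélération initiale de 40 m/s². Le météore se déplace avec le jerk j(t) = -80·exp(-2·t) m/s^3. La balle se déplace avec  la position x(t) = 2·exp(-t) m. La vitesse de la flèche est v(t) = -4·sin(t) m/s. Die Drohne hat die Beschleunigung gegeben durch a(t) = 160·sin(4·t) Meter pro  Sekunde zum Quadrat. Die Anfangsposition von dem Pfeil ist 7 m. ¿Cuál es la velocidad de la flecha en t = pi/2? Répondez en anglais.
Using v(t) = -4·sin(t) and substituting t = pi/2, we find v = -4.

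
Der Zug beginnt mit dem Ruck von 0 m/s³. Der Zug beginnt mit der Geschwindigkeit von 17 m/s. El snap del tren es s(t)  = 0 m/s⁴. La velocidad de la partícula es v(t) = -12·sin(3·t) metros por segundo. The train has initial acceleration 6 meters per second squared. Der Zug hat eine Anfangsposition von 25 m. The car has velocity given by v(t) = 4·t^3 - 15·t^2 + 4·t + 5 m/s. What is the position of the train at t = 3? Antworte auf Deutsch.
Wir müssen unsere Gleichung für den Snap s(t) = 0 4-mal integrieren. Die Stammfunktion von dem Snap, mit j(0) = 0, ergibt den Ruck: j(t) = 0. Das Integral von dem Ruck, mit a(0) = 6, ergibt die Beschleunigung: a(t) = 6. Das Integral von der Beschleunigung, mit v(0) = 17, ergibt die Geschwindigkeit: v(t) = 6·t + 17. Die Stammfunktion von der Geschwindigkeit, mit x(0) = 25, ergibt die Position: x(t) = 3·t^2 + 17·t + 25. Wir haben die Position x(t) = 3·t^2 + 17·t + 25. Durch Einsetzen von t = 3: x(3) = 103.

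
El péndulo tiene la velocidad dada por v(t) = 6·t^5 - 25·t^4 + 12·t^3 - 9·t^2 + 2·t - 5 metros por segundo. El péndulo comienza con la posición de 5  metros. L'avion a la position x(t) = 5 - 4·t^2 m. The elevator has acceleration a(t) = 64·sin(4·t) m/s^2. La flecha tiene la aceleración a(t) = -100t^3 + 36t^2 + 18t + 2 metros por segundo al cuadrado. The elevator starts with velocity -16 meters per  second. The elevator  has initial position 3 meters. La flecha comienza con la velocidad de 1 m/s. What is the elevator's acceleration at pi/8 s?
Using a(t) = 64·sin(4·t) and substituting t = pi/8, we find a = 64.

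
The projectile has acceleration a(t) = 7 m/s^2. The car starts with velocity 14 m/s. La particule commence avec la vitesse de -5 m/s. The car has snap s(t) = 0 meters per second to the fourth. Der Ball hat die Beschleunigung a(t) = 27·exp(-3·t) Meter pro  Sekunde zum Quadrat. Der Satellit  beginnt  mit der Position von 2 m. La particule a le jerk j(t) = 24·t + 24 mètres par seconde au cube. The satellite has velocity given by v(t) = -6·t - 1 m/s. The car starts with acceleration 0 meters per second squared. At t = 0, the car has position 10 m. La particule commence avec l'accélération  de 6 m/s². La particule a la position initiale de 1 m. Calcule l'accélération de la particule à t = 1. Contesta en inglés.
We need to integrate our jerk equation j(t) = 24·t + 24 1 time. The integral of jerk is acceleration. Using a(0) = 6, we get a(t) = 12·t^2 + 24·t + 6. From the given acceleration equation a(t) = 12·t^2 + 24·t + 6, we substitute t = 1 to get a = 42.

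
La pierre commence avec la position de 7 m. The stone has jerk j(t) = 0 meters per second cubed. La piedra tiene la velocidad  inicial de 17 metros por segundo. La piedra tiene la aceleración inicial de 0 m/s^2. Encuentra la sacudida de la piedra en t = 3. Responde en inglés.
Using j(t) = 0 and substituting t = 3, we find j = 0.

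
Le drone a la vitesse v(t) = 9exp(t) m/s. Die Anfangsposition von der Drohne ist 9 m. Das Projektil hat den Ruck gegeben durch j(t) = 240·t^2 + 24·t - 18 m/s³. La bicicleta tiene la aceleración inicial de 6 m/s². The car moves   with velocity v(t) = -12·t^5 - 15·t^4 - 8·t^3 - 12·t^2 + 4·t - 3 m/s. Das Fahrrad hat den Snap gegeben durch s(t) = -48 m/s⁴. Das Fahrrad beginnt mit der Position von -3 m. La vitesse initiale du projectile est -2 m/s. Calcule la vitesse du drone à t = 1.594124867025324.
De l'équation de la vitesse v(t) = 9·exp(t), nous substituons t = 1.594124867025324 pour obtenir v = 44.3161621393839.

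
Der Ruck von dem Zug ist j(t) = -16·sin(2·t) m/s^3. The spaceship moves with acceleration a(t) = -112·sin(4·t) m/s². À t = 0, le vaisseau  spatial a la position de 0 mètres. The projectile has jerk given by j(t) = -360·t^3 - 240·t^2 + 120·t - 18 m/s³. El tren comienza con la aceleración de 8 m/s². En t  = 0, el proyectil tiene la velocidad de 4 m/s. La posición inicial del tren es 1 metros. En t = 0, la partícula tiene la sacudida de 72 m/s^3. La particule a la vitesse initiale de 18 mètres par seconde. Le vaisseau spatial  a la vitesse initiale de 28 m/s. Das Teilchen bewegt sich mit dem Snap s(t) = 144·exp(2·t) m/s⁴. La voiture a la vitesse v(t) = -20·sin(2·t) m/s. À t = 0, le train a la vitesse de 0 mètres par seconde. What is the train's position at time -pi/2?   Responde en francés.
Nous devons trouver la primitive de notre équation du jerk j(t) = -16·sin(2·t) 3 fois. L'intégrale du jerk, avec a(0) = 8, donne l'accélération: a(t) = 8·cos(2·t). En intégrant l'accélération et en utilisant la condition initiale v(0) = 0, nous obtenons v(t) = 4·sin(2·t). La primitive de la vitesse, avec x(0) = 1, donne la position: x(t) = 3 - 2·cos(2·t). En utilisant x(t) = 3 - 2·cos(2·t) et en substituant t = -pi/2, nous trouvons x = 5.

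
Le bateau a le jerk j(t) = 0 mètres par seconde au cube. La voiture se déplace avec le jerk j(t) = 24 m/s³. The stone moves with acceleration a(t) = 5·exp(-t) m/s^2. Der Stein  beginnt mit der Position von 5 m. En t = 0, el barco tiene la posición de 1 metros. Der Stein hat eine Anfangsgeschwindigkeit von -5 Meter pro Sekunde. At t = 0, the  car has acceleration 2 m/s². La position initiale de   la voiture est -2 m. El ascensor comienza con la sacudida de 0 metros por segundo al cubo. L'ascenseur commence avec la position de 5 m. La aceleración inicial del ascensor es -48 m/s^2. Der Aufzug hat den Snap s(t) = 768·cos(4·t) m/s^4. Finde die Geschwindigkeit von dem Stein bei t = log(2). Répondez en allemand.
Wir müssen die Stammfunktion unserer Gleichung für die Beschleunigung a(t) = 5·exp(-t) 1-mal finden. Mit ∫a(t)dt und Anwendung von v(0) = -5, finden wir v(t) = -5·exp(-t). Wir haben die Geschwindigkeit v(t) = -5·exp(-t). Durch Einsetzen von t = log(2): v(log(2)) = -5/2.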